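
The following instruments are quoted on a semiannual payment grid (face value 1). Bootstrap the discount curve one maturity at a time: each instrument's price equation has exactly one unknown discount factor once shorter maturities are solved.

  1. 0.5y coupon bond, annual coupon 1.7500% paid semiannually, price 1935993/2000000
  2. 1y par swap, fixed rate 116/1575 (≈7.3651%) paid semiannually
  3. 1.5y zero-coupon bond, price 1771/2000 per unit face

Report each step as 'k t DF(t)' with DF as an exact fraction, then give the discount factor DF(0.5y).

1 1/2 2399/2500
2 1 1163/1250
3 3/2 1771/2000
DF(0.5y) = 2399/2500 ≈ 0.959600

step 1 [0.5y] bond c/2=7/800: DF=(1935993/2000000 − 7/800·(0))/(1+7/800) = 2399/2500 ≈ 0.959600
step 2 [1y] swap r/2=58/1575: DF=(1 − 58/1575·(0.959600))/(1+58/1575) = 1163/1250 ≈ 0.930400
step 3 [1.5y] zero: DF = P = 1771/2000 ≈ 0.885500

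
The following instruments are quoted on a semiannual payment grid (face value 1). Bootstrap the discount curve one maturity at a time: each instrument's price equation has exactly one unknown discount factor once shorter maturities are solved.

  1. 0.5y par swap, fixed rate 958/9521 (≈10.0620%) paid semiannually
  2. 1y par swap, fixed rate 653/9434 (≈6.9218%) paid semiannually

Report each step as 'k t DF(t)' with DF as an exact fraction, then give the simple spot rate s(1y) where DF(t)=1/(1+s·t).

1 1/2 9521/10000
2 1 9347/10000
s(1y) = (1/(9347/10000) − 1)/(1) = 653/9347 ≈ 6.9862%

step 1 [0.5y] swap r/2=479/9521: DF=(1 − 479/9521·(0))/(1+479/9521) = 9521/10000 ≈ 0.952100
step 2 [1y] swap r/2=653/18868: DF=(1 − 653/18868·(0.952100))/(1+653/18868) = 9347/10000 ≈ 0.934700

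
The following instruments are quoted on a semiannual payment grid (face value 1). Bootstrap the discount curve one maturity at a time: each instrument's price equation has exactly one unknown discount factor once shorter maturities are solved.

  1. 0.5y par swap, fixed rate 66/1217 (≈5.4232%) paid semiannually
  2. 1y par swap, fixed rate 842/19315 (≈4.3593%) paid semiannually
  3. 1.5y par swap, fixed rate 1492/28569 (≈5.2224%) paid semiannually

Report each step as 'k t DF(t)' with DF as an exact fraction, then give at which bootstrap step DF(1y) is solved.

step 1 [0.5y] swap r/2=33/1217: DF=(1 − 33/1217·(0))/(1+33/1217) = 1217/1250 ≈ 0.973600
step 2 [1y] swap r/2=421/19315: DF=(1 − 421/19315·(0.973600))/(1+421/19315) = 9579/10000 ≈ 0.957900
step 3 [1.5y] swap r/2=746/28569: DF=(1 − 746/28569·(0.973600+0.957900))/(1+746/28569) = 4627/5000 ≈ 0.925400

1 1/2 1217/1250
2 1 9579/10000
3 3/2 4627/5000
DF(1y) is solved at step 2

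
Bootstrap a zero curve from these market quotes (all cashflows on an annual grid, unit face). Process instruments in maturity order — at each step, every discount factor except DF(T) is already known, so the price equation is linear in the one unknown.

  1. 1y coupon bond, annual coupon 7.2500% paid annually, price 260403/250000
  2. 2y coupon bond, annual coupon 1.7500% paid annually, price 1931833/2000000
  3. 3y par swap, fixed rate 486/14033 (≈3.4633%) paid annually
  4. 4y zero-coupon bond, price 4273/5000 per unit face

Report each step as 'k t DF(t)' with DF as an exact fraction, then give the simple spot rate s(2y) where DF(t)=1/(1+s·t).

step 1 [1y] bond c/1=29/400: DF=(260403/250000 − 29/400·(0))/(1+29/400) = 607/625 ≈ 0.971200
step 2 [2y] bond c/1=7/400: DF=(1931833/2000000 − 7/400·(0.971200))/(1+7/400) = 4663/5000 ≈ 0.932600
step 3 [3y] swap r/1=486/14033: DF=(1 − 486/14033·(0.971200+0.932600))/(1+486/14033) = 2257/2500 ≈ 0.902800
step 4 [4y] zero: DF = P = 4273/5000 ≈ 0.854600

1 1 607/625
2 2 4663/5000
3 3 2257/2500
4 4 4273/5000
s(2y) = (1/(4663/5000) − 1)/(2) = 337/9326 ≈ 3.6136%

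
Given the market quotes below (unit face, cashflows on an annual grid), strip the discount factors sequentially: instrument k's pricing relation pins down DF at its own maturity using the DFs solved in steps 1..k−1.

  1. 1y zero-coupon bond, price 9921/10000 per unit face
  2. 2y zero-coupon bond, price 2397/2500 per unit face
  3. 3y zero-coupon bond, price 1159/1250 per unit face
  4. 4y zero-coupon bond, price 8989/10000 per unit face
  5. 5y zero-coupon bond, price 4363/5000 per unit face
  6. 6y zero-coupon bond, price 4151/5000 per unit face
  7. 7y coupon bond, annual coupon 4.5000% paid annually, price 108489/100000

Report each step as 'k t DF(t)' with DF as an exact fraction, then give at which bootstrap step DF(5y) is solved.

step 1 [1y] zero: DF = P = 9921/10000 ≈ 0.992100
step 2 [2y] zero: DF = P = 2397/2500 ≈ 0.958800
step 3 [3y] zero: DF = P = 1159/1250 ≈ 0.927200
step 4 [4y] zero: DF = P = 8989/10000 ≈ 0.898900
step 5 [5y] zero: DF = P = 4363/5000 ≈ 0.872600
step 6 [6y] zero: DF = P = 4151/5000 ≈ 0.830200
step 7 [7y] bond c/1=9/200: DF=(108489/100000 − 9/200·(0.992100+0.958800+0.927200+0.898900+0.872600+0.830200))/(1+9/200) = 4011/5000 ≈ 0.802200

1 1 9921/10000
2 2 2397/2500
3 3 1159/1250
4 4 8989/10000
5 5 4363/5000
6 6 4151/5000
7 7 4011/5000
DF(5y) is solved at step 5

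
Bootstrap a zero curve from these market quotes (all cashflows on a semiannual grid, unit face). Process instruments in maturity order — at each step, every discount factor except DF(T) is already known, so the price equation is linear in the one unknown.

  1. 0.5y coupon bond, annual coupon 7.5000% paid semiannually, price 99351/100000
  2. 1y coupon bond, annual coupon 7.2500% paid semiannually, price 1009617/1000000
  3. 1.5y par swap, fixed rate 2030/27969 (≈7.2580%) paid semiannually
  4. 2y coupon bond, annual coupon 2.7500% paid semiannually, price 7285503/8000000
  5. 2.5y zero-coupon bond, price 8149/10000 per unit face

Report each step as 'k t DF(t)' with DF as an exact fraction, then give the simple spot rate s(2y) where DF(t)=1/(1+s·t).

step 1 [0.5y] bond c/2=3/80: DF=(99351/100000 − 3/80·(0))/(1+3/80) = 1197/1250 ≈ 0.957600
step 2 [1y] bond c/2=29/800: DF=(1009617/1000000 − 29/800·(0.957600))/(1+29/800) = 588/625 ≈ 0.940800
step 3 [1.5y] swap r/2=1015/27969: DF=(1 − 1015/27969·(0.957600+0.940800))/(1+1015/27969) = 1797/2000 ≈ 0.898500
step 4 [2y] bond c/2=11/800: DF=(7285503/8000000 − 11/800·(0.957600+0.940800+0.898500))/(1+11/800) = 2151/2500 ≈ 0.860400
step 5 [2.5y] zero: DF = P = 8149/10000 ≈ 0.814900

1 1/2 1197/1250
2 1 588/625
3 3/2 1797/2000
4 2 2151/2500
5 5/2 8149/10000
s(2y) = (1/(2151/2500) − 1)/(2) = 349/4302 ≈ 8.1125%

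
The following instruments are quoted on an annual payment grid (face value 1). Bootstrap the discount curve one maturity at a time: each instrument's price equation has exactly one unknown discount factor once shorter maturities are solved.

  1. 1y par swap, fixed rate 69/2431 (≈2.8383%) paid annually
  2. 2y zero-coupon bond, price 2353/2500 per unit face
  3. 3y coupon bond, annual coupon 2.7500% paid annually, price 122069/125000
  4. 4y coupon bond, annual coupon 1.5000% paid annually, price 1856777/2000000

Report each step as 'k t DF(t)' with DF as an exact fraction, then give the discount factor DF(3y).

step 1 [1y] swap r/1=69/2431: DF=(1 − 69/2431·(0))/(1+69/2431) = 2431/2500 ≈ 0.972400
step 2 [2y] zero: DF = P = 2353/2500 ≈ 0.941200
step 3 [3y] bond c/1=11/400: DF=(122069/125000 − 11/400·(0.972400+0.941200))/(1+11/400) = 562/625 ≈ 0.899200
step 4 [4y] bond c/1=3/200: DF=(1856777/2000000 − 3/200·(0.972400+0.941200+0.899200))/(1+3/200) = 8731/10000 ≈ 0.873100

1 1 2431/2500
2 2 2353/2500
3 3 562/625
4 4 8731/10000
DF(3y) = 562/625 ≈ 0.899200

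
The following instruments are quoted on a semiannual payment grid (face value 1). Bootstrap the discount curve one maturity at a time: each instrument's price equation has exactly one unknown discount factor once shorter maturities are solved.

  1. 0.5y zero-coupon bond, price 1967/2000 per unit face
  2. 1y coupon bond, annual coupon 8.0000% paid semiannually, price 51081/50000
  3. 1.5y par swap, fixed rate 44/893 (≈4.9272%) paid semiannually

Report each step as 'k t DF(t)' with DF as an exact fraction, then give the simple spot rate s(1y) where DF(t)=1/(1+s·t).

1 1/2 1967/2000
2 1 1889/2000
3 3/2 581/625
s(1y) = (1/(1889/2000) − 1)/(1) = 111/1889 ≈ 5.8761%

step 1 [0.5y] zero: DF = P = 1967/2000 ≈ 0.983500
step 2 [1y] bond c/2=1/25: DF=(51081/50000 − 1/25·(0.983500))/(1+1/25) = 1889/2000 ≈ 0.944500
step 3 [1.5y] swap r/2=22/893: DF=(1 − 22/893·(0.983500+0.944500))/(1+22/893) = 581/625 ≈ 0.929600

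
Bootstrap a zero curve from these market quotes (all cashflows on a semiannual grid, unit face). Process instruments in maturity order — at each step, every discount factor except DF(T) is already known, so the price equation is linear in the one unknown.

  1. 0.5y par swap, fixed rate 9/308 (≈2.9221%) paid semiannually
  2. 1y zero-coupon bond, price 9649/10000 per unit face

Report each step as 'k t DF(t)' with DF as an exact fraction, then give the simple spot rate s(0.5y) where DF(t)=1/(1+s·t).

1 1/2 616/625
2 1 9649/10000
s(0.5y) = (1/(616/625) − 1)/(1/2) = 9/308 ≈ 2.9221%

step 1 [0.5y] swap r/2=9/616: DF=(1 − 9/616·(0))/(1+9/616) = 616/625 ≈ 0.985600
step 2 [1y] zero: DF = P = 9649/10000 ≈ 0.964900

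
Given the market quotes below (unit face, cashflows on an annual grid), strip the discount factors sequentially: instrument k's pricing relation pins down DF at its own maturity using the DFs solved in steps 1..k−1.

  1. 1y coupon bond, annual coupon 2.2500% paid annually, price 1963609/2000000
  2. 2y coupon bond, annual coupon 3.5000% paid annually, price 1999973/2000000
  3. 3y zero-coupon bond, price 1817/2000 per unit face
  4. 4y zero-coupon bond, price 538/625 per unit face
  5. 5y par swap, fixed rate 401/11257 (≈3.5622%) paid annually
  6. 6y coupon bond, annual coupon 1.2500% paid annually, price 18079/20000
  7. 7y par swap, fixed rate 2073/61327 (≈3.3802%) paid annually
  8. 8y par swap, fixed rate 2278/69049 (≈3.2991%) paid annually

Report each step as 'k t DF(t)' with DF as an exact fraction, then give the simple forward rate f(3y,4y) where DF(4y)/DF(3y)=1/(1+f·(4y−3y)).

1 1 4801/5000
2 2 9337/10000
3 3 1817/2000
4 4 538/625
5 5 2099/2500
6 6 2093/2500
7 7 7927/10000
8 8 3861/5000
f(3y,4y) = ((1817/2000)/(538/625) − 1)/(1) = 477/8608 ≈ 5.5414%

step 1 [1y] bond c/1=9/400: DF=(1963609/2000000 − 9/400·(0))/(1+9/400) = 4801/5000 ≈ 0.960200
step 2 [2y] bond c/1=7/200: DF=(1999973/2000000 − 7/200·(0.960200))/(1+7/200) = 9337/10000 ≈ 0.933700
step 3 [3y] zero: DF = P = 1817/2000 ≈ 0.908500
step 4 [4y] zero: DF = P = 538/625 ≈ 0.860800
step 5 [5y] swap r/1=401/11257: DF=(1 − 401/11257·(0.960200+0.933700+0.908500+0.860800))/(1+401/11257) = 2099/2500 ≈ 0.839600
step 6 [6y] bond c/1=1/80: DF=(18079/20000 − 1/80·(0.960200+0.933700+0.908500+0.860800+0.839600))/(1+1/80) = 2093/2500 ≈ 0.837200
step 7 [7y] swap r/1=2073/61327: DF=(1 − 2073/61327·(0.960200+0.933700+0.908500+0.860800+0.839600+0.837200))/(1+2073/61327) = 7927/10000 ≈ 0.792700
step 8 [8y] swap r/1=2278/69049: DF=(1 − 2278/69049·(0.960200+0.933700+0.908500+0.860800+0.839600+0.837200+0.792700))/(1+2278/69049) = 3861/5000 ≈ 0.772200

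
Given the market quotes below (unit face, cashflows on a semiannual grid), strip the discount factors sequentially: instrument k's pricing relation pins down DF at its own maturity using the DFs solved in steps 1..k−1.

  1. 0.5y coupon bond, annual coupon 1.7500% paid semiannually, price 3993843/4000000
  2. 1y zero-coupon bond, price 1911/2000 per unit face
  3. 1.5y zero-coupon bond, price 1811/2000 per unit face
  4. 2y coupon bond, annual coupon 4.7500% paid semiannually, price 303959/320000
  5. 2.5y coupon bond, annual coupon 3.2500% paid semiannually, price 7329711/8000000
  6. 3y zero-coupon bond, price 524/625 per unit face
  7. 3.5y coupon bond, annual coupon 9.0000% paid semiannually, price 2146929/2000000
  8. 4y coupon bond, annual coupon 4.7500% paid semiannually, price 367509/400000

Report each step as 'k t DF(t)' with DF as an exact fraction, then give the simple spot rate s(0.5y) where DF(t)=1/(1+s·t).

step 1 [0.5y] bond c/2=7/800: DF=(3993843/4000000 − 7/800·(0))/(1+7/800) = 4949/5000 ≈ 0.989800
step 2 [1y] zero: DF = P = 1911/2000 ≈ 0.955500
step 3 [1.5y] zero: DF = P = 1811/2000 ≈ 0.905500
step 4 [2y] bond c/2=19/800: DF=(303959/320000 − 19/800·(0.989800+0.955500+0.905500))/(1+19/800) = 8617/10000 ≈ 0.861700
step 5 [2.5y] bond c/2=13/800: DF=(7329711/8000000 − 13/800·(0.989800+0.955500+0.905500+0.861700))/(1+13/800) = 4211/5000 ≈ 0.842200
step 6 [3y] zero: DF = P = 524/625 ≈ 0.838400
step 7 [3.5y] bond c/2=9/200: DF=(2146929/2000000 − 9/200·(0.989800+0.955500+0.905500+0.861700+0.842200+0.838400))/(1+9/200) = 159/200 ≈ 0.795000
step 8 [4y] bond c/2=19/800: DF=(367509/400000 − 19/800·(0.989800+0.955500+0.905500+0.861700+0.842200+0.838400+0.795000))/(1+19/800) = 7539/10000 ≈ 0.753900

1 1/2 4949/5000
2 1 1911/2000
3 3/2 1811/2000
4 2 8617/10000
5 5/2 4211/5000
6 3 524/625
7 7/2 159/200
8 4 7539/10000
s(0.5y) = (1/(4949/5000) − 1)/(1/2) = 102/4949 ≈ 2.0610%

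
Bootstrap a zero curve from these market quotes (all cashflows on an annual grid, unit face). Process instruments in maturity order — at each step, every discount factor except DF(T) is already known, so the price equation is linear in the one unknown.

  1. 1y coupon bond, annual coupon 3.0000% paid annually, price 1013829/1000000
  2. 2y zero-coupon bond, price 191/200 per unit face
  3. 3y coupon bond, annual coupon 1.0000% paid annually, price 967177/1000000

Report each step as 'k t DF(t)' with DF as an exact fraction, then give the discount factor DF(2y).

1 1 9843/10000
2 2 191/200
3 3 1173/1250
DF(2y) = 191/200 ≈ 0.955000

step 1 [1y] bond c/1=3/100: DF=(1013829/1000000 − 3/100·(0))/(1+3/100) = 9843/10000 ≈ 0.984300
step 2 [2y] zero: DF = P = 191/200 ≈ 0.955000
step 3 [3y] bond c/1=1/100: DF=(967177/1000000 − 1/100·(0.984300+0.955000))/(1+1/100) = 1173/1250 ≈ 0.938400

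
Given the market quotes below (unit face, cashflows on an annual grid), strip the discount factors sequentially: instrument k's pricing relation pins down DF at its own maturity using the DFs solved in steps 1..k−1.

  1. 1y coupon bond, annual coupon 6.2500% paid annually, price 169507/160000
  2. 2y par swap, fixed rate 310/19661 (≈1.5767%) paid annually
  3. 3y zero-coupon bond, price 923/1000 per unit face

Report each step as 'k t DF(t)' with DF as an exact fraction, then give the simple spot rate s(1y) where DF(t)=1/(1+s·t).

step 1 [1y] bond c/1=1/16: DF=(169507/160000 − 1/16·(0))/(1+1/16) = 9971/10000 ≈ 0.997100
step 2 [2y] swap r/1=310/19661: DF=(1 − 310/19661·(0.997100))/(1+310/19661) = 969/1000 ≈ 0.969000
step 3 [3y] zero: DF = P = 923/1000 ≈ 0.923000

1 1 9971/10000
2 2 969/1000
3 3 923/1000
s(1y) = (1/(9971/10000) − 1)/(1) = 29/9971 ≈ 0.2908%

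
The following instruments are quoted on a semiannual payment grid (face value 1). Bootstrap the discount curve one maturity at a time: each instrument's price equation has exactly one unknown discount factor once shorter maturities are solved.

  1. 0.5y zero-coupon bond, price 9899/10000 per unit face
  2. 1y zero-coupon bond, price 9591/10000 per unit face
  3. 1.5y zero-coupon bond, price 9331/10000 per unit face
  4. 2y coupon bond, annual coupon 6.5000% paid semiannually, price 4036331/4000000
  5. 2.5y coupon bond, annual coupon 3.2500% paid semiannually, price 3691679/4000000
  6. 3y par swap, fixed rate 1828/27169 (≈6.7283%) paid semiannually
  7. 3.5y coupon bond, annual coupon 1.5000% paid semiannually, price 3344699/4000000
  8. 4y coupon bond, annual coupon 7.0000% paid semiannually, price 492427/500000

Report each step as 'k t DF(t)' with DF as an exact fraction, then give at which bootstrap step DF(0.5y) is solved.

1 1/2 9899/10000
2 1 9591/10000
3 3/2 9331/10000
4 2 4433/5000
5 5/2 8479/10000
6 3 2043/2500
7 7/2 1579/2000
8 4 7411/10000
DF(0.5y) is solved at step 1

step 1 [0.5y] zero: DF = P = 9899/10000 ≈ 0.989900
step 2 [1y] zero: DF = P = 9591/10000 ≈ 0.959100
step 3 [1.5y] zero: DF = P = 9331/10000 ≈ 0.933100
step 4 [2y] bond c/2=13/400: DF=(4036331/4000000 − 13/400·(0.989900+0.959100+0.933100))/(1+13/400) = 4433/5000 ≈ 0.886600
step 5 [2.5y] bond c/2=13/800: DF=(3691679/4000000 − 13/800·(0.989900+0.959100+0.933100+0.886600))/(1+13/800) = 8479/10000 ≈ 0.847900
step 6 [3y] swap r/2=914/27169: DF=(1 − 914/27169·(0.989900+0.959100+0.933100+0.886600+0.847900))/(1+914/27169) = 2043/2500 ≈ 0.817200
step 7 [3.5y] bond c/2=3/400: DF=(3344699/4000000 − 3/400·(0.989900+0.959100+0.933100+0.886600+0.847900+0.817200))/(1+3/400) = 1579/2000 ≈ 0.789500
step 8 [4y] bond c/2=7/200: DF=(492427/500000 − 7/200·(0.989900+0.959100+0.933100+0.886600+0.847900+0.817200+0.789500))/(1+7/200) = 7411/10000 ≈ 0.741100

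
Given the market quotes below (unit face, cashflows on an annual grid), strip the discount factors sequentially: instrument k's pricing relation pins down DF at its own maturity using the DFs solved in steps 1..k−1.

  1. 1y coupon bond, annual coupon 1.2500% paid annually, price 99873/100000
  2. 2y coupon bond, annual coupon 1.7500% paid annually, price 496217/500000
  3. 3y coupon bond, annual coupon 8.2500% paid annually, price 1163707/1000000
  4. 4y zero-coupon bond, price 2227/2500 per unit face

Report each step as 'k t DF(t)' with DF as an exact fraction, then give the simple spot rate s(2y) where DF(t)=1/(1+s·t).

1 1 1233/1250
2 2 599/625
3 3 2317/2500
4 4 2227/2500
s(2y) = (1/(599/625) − 1)/(2) = 13/599 ≈ 2.1703%

step 1 [1y] bond c/1=1/80: DF=(99873/100000 − 1/80·(0))/(1+1/80) = 1233/1250 ≈ 0.986400
step 2 [2y] bond c/1=7/400: DF=(496217/500000 − 7/400·(0.986400))/(1+7/400) = 599/625 ≈ 0.958400
step 3 [3y] bond c/1=33/400: DF=(1163707/1000000 − 33/400·(0.986400+0.958400))/(1+33/400) = 2317/2500 ≈ 0.926800
step 4 [4y] zero: DF = P = 2227/2500 ≈ 0.890800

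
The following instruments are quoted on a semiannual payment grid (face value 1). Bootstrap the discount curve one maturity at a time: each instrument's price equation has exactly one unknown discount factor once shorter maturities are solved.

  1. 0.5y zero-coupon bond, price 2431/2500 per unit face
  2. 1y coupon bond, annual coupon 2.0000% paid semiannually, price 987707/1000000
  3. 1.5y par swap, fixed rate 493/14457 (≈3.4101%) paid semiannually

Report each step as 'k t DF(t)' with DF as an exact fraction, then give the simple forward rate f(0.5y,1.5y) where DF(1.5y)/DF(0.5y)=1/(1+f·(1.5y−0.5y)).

1 1/2 2431/2500
2 1 9683/10000
3 3/2 9507/10000
f(0.5y,1.5y) = ((2431/2500)/(9507/10000) − 1)/(1) = 217/9507 ≈ 2.2825%

step 1 [0.5y] zero: DF = P = 2431/2500 ≈ 0.972400
step 2 [1y] bond c/2=1/100: DF=(987707/1000000 − 1/100·(0.972400))/(1+1/100) = 9683/10000 ≈ 0.968300
step 3 [1.5y] swap r/2=493/28914: DF=(1 − 493/28914·(0.972400+0.968300))/(1+493/28914) = 9507/10000 ≈ 0.950700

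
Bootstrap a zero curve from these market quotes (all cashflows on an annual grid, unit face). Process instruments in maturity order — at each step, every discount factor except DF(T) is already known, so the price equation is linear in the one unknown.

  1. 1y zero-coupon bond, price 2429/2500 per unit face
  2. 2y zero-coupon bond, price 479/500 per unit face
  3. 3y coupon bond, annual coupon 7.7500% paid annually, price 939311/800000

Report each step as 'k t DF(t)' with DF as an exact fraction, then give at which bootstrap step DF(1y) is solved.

step 1 [1y] zero: DF = P = 2429/2500 ≈ 0.971600
step 2 [2y] zero: DF = P = 479/500 ≈ 0.958000
step 3 [3y] bond c/1=31/400: DF=(939311/800000 − 31/400·(0.971600+0.958000))/(1+31/400) = 9509/10000 ≈ 0.950900

1 1 2429/2500
2 2 479/500
3 3 9509/10000
DF(1y) is solved at step 1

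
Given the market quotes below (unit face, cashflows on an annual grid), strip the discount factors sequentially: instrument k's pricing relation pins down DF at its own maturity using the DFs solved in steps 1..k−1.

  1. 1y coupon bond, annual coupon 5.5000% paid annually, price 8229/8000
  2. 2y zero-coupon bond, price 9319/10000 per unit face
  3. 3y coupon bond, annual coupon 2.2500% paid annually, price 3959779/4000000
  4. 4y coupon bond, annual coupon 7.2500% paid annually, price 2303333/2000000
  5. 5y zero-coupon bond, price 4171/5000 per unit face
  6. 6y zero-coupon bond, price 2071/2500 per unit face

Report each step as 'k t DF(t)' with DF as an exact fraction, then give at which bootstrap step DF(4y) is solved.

1 1 39/40
2 2 9319/10000
3 3 4631/5000
4 4 8823/10000
5 5 4171/5000
6 6 2071/2500
DF(4y) is solved at step 4

step 1 [1y] bond c/1=11/200: DF=(8229/8000 − 11/200·(0))/(1+11/200) = 39/40 ≈ 0.975000
step 2 [2y] zero: DF = P = 9319/10000 ≈ 0.931900
step 3 [3y] bond c/1=9/400: DF=(3959779/4000000 − 9/400·(0.975000+0.931900))/(1+9/400) = 4631/5000 ≈ 0.926200
step 4 [4y] bond c/1=29/400: DF=(2303333/2000000 − 29/400·(0.975000+0.931900+0.926200))/(1+29/400) = 8823/10000 ≈ 0.882300
step 5 [5y] zero: DF = P = 4171/5000 ≈ 0.834200
step 6 [6y] zero: DF = P = 2071/2500 ≈ 0.828400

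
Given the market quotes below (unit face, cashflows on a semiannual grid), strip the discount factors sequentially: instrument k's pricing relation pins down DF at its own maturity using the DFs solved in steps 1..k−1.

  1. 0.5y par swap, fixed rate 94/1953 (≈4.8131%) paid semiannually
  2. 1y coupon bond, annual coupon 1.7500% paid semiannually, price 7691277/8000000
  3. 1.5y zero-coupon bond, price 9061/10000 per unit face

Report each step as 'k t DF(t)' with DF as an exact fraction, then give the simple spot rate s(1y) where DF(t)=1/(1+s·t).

step 1 [0.5y] swap r/2=47/1953: DF=(1 − 47/1953·(0))/(1+47/1953) = 1953/2000 ≈ 0.976500
step 2 [1y] bond c/2=7/800: DF=(7691277/8000000 − 7/800·(0.976500))/(1+7/800) = 4723/5000 ≈ 0.944600
step 3 [1.5y] zero: DF = P = 9061/10000 ≈ 0.906100

1 1/2 1953/2000
2 1 4723/5000
3 3/2 9061/10000
s(1y) = (1/(4723/5000) − 1)/(1) = 277/4723 ≈ 5.8649%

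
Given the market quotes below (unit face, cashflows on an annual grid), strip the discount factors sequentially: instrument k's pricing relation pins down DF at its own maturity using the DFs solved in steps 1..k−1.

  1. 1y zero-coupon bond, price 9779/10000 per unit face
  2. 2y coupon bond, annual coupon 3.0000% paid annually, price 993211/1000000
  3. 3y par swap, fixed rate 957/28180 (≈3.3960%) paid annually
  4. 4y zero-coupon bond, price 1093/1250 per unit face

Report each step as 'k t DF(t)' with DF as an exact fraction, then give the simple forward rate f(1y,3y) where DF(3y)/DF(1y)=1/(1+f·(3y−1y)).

step 1 [1y] zero: DF = P = 9779/10000 ≈ 0.977900
step 2 [2y] bond c/1=3/100: DF=(993211/1000000 − 3/100·(0.977900))/(1+3/100) = 4679/5000 ≈ 0.935800
step 3 [3y] swap r/1=957/28180: DF=(1 − 957/28180·(0.977900+0.935800))/(1+957/28180) = 9043/10000 ≈ 0.904300
step 4 [4y] zero: DF = P = 1093/1250 ≈ 0.874400

1 1 9779/10000
2 2 4679/5000
3 3 9043/10000
4 4 1093/1250
f(1y,3y) = ((9779/10000)/(9043/10000) − 1)/(2) = 368/9043 ≈ 4.0694%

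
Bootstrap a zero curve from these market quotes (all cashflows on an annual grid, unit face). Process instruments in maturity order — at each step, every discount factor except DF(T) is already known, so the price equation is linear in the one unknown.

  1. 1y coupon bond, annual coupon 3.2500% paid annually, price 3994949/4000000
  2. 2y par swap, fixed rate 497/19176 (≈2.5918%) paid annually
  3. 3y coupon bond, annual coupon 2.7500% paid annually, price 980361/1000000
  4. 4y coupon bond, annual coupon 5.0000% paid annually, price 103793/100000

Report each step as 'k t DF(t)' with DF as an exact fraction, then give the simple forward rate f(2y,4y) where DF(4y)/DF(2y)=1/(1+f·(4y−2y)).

1 1 9673/10000
2 2 9503/10000
3 3 2257/2500
4 4 4271/5000
f(2y,4y) = ((9503/10000)/(4271/5000) − 1)/(2) = 961/17084 ≈ 5.6251%

step 1 [1y] bond c/1=13/400: DF=(3994949/4000000 − 13/400·(0))/(1+13/400) = 9673/10000 ≈ 0.967300
step 2 [2y] swap r/1=497/19176: DF=(1 − 497/19176·(0.967300))/(1+497/19176) = 9503/10000 ≈ 0.950300
step 3 [3y] bond c/1=11/400: DF=(980361/1000000 − 11/400·(0.967300+0.950300))/(1+11/400) = 2257/2500 ≈ 0.902800
step 4 [4y] bond c/1=1/20: DF=(103793/100000 − 1/20·(0.967300+0.950300+0.902800))/(1+1/20) = 4271/5000 ≈ 0.854200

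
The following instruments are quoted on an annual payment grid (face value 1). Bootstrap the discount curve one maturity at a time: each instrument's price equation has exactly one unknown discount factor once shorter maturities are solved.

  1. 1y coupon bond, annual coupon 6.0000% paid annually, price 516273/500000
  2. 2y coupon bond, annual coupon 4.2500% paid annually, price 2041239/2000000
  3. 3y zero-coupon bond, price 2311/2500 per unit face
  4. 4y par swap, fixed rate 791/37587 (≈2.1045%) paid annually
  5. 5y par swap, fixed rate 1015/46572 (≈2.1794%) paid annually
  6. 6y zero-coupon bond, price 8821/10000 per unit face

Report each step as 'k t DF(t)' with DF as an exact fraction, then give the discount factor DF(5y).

1 1 9741/10000
2 2 9393/10000
3 3 2311/2500
4 4 9209/10000
5 5 1797/2000
6 6 8821/10000
DF(5y) = 1797/2000 ≈ 0.898500

step 1 [1y] bond c/1=3/50: DF=(516273/500000 − 3/50·(0))/(1+3/50) = 9741/10000 ≈ 0.974100
step 2 [2y] bond c/1=17/400: DF=(2041239/2000000 − 17/400·(0.974100))/(1+17/400) = 9393/10000 ≈ 0.939300
step 3 [3y] zero: DF = P = 2311/2500 ≈ 0.924400
step 4 [4y] swap r/1=791/37587: DF=(1 − 791/37587·(0.974100+0.939300+0.924400))/(1+791/37587) = 9209/10000 ≈ 0.920900
step 5 [5y] swap r/1=1015/46572: DF=(1 − 1015/46572·(0.974100+0.939300+0.924400+0.920900))/(1+1015/46572) = 1797/2000 ≈ 0.898500
step 6 [6y] zero: DF = P = 8821/10000 ≈ 0.882100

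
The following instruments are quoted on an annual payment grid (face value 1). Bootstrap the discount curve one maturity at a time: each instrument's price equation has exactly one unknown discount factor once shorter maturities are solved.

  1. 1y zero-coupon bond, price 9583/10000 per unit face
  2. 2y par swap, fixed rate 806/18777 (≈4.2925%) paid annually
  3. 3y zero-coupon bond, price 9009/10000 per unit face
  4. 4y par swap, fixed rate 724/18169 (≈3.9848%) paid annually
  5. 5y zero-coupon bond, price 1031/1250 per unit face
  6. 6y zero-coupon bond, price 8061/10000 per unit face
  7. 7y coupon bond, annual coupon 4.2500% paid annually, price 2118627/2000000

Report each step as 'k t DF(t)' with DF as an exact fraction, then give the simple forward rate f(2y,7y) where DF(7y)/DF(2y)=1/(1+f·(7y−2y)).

step 1 [1y] zero: DF = P = 9583/10000 ≈ 0.958300
step 2 [2y] swap r/1=806/18777: DF=(1 − 806/18777·(0.958300))/(1+806/18777) = 4597/5000 ≈ 0.919400
step 3 [3y] zero: DF = P = 9009/10000 ≈ 0.900900
step 4 [4y] swap r/1=724/18169: DF=(1 − 724/18169·(0.958300+0.919400+0.900900))/(1+724/18169) = 1069/1250 ≈ 0.855200
step 5 [5y] zero: DF = P = 1031/1250 ≈ 0.824800
step 6 [6y] zero: DF = P = 8061/10000 ≈ 0.806100
step 7 [7y] bond c/1=17/400: DF=(2118627/2000000 − 17/400·(0.958300+0.919400+0.900900+0.855200+0.824800+0.806100))/(1+17/400) = 1603/2000 ≈ 0.801500

1 1 9583/10000
2 2 4597/5000
3 3 9009/10000
4 4 1069/1250
5 5 1031/1250
6 6 8061/10000
7 7 1603/2000
f(2y,7y) = ((4597/5000)/(1603/2000) − 1)/(5) = 1179/40075 ≈ 2.9420%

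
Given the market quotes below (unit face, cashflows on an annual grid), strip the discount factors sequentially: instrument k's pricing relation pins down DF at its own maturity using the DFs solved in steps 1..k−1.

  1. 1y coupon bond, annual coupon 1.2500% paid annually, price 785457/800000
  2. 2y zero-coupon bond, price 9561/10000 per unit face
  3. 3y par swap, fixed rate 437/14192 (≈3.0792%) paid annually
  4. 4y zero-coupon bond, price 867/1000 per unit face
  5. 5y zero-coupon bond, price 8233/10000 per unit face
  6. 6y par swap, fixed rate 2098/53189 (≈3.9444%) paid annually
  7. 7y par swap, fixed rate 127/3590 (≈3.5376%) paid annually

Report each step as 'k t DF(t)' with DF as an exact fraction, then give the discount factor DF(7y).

step 1 [1y] bond c/1=1/80: DF=(785457/800000 − 1/80·(0))/(1+1/80) = 9697/10000 ≈ 0.969700
step 2 [2y] zero: DF = P = 9561/10000 ≈ 0.956100
step 3 [3y] swap r/1=437/14192: DF=(1 − 437/14192·(0.969700+0.956100))/(1+437/14192) = 4563/5000 ≈ 0.912600
step 4 [4y] zero: DF = P = 867/1000 ≈ 0.867000
step 5 [5y] zero: DF = P = 8233/10000 ≈ 0.823300
step 6 [6y] swap r/1=2098/53189: DF=(1 − 2098/53189·(0.969700+0.956100+0.912600+0.867000+0.823300))/(1+2098/53189) = 3951/5000 ≈ 0.790200
step 7 [7y] swap r/1=127/3590: DF=(1 − 127/3590·(0.969700+0.956100+0.912600+0.867000+0.823300+0.790200))/(1+127/3590) = 7841/10000 ≈ 0.784100

1 1 9697/10000
2 2 9561/10000
3 3 4563/5000
4 4 867/1000
5 5 8233/10000
6 6 3951/5000
7 7 7841/10000
DF(7y) = 7841/10000 ≈ 0.784100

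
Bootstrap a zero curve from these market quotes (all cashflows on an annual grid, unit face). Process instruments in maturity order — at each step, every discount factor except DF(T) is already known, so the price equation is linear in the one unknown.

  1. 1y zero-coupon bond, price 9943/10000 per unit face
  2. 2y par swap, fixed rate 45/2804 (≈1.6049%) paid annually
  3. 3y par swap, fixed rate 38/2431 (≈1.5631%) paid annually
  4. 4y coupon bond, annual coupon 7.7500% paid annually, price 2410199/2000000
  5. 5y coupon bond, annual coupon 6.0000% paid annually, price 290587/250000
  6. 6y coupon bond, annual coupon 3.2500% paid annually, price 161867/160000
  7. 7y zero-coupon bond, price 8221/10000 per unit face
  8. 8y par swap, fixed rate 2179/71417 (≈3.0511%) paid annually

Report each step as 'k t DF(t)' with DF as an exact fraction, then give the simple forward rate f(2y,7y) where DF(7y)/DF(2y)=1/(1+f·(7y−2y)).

step 1 [1y] zero: DF = P = 9943/10000 ≈ 0.994300
step 2 [2y] swap r/1=45/2804: DF=(1 − 45/2804·(0.994300))/(1+45/2804) = 1937/2000 ≈ 0.968500
step 3 [3y] swap r/1=38/2431: DF=(1 − 38/2431·(0.994300+0.968500))/(1+38/2431) = 1193/1250 ≈ 0.954400
step 4 [4y] bond c/1=31/400: DF=(2410199/2000000 − 31/400·(0.994300+0.968500+0.954400))/(1+31/400) = 4543/5000 ≈ 0.908600
step 5 [5y] bond c/1=3/50: DF=(290587/250000 − 3/50·(0.994300+0.968500+0.954400+0.908600))/(1+3/50) = 22/25 ≈ 0.880000
step 6 [6y] bond c/1=13/400: DF=(161867/160000 − 13/400·(0.994300+0.968500+0.954400+0.908600+0.880000))/(1+13/400) = 8317/10000 ≈ 0.831700
step 7 [7y] zero: DF = P = 8221/10000 ≈ 0.822100
step 8 [8y] swap r/1=2179/71417: DF=(1 − 2179/71417·(0.994300+0.968500+0.954400+0.908600+0.880000+0.831700+0.822100))/(1+2179/71417) = 7821/10000 ≈ 0.782100

1 1 9943/10000
2 2 1937/2000
3 3 1193/1250
4 4 4543/5000
5 5 22/25
6 6 8317/10000
7 7 8221/10000
8 8 7821/10000
f(2y,7y) = ((1937/2000)/(8221/10000) − 1)/(5) = 1464/41105 ≈ 3.5616%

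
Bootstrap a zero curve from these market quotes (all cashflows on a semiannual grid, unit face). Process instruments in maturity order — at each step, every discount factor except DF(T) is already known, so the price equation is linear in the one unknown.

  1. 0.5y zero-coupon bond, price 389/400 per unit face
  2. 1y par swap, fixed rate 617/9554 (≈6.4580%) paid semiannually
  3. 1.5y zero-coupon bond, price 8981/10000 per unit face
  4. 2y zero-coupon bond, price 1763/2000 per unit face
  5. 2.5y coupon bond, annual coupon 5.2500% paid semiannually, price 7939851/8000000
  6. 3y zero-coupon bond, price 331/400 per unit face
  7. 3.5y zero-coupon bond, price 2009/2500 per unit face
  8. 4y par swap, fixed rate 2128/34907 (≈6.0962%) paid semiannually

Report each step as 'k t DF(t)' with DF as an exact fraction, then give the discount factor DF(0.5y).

1 1/2 389/400
2 1 9383/10000
3 3/2 8981/10000
4 2 1763/2000
5 5/2 8727/10000
6 3 331/400
7 7/2 2009/2500
8 4 492/625
DF(0.5y) = 389/400 ≈ 0.972500

step 1 [0.5y] zero: DF = P = 389/400 ≈ 0.972500
step 2 [1y] swap r/2=617/19108: DF=(1 − 617/19108·(0.972500))/(1+617/19108) = 9383/10000 ≈ 0.938300
step 3 [1.5y] zero: DF = P = 8981/10000 ≈ 0.898100
step 4 [2y] zero: DF = P = 1763/2000 ≈ 0.881500
step 5 [2.5y] bond c/2=21/800: DF=(7939851/8000000 − 21/800·(0.972500+0.938300+0.898100+0.881500))/(1+21/800) = 8727/10000 ≈ 0.872700
step 6 [3y] zero: DF = P = 331/400 ≈ 0.827500
step 7 [3.5y] zero: DF = P = 2009/2500 ≈ 0.803600
step 8 [4y] swap r/2=1064/34907: DF=(1 − 1064/34907·(0.972500+0.938300+0.898100+0.881500+0.872700+0.827500+0.803600))/(1+1064/34907) = 492/625 ≈ 0.787200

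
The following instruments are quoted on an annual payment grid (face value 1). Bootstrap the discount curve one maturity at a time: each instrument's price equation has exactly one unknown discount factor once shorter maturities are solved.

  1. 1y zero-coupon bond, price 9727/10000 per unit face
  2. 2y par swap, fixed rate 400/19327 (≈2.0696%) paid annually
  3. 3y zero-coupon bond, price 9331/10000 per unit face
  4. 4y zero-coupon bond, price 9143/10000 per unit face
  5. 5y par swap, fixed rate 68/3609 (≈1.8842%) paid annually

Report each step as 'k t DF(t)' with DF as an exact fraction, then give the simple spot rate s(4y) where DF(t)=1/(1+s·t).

1 1 9727/10000
2 2 24/25
3 3 9331/10000
4 4 9143/10000
5 5 2279/2500
s(4y) = (1/(9143/10000) − 1)/(4) = 857/36572 ≈ 2.3433%

step 1 [1y] zero: DF = P = 9727/10000 ≈ 0.972700
step 2 [2y] swap r/1=400/19327: DF=(1 − 400/19327·(0.972700))/(1+400/19327) = 24/25 ≈ 0.960000
step 3 [3y] zero: DF = P = 9331/10000 ≈ 0.933100
step 4 [4y] zero: DF = P = 9143/10000 ≈ 0.914300
step 5 [5y] swap r/1=68/3609: DF=(1 − 68/3609·(0.972700+0.960000+0.933100+0.914300))/(1+68/3609) = 2279/2500 ≈ 0.911600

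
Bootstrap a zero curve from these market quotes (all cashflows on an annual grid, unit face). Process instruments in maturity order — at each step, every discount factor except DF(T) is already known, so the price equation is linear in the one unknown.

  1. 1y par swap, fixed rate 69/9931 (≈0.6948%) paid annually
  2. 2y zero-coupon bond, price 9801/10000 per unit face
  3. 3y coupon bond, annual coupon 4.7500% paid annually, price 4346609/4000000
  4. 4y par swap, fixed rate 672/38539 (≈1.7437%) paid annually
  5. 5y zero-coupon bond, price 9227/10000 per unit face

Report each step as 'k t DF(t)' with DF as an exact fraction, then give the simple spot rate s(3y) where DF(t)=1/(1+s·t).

step 1 [1y] swap r/1=69/9931: DF=(1 − 69/9931·(0))/(1+69/9931) = 9931/10000 ≈ 0.993100
step 2 [2y] zero: DF = P = 9801/10000 ≈ 0.980100
step 3 [3y] bond c/1=19/400: DF=(4346609/4000000 − 19/400·(0.993100+0.980100))/(1+19/400) = 9479/10000 ≈ 0.947900
step 4 [4y] swap r/1=672/38539: DF=(1 − 672/38539·(0.993100+0.980100+0.947900))/(1+672/38539) = 583/625 ≈ 0.932800
step 5 [5y] zero: DF = P = 9227/10000 ≈ 0.922700

1 1 9931/10000
2 2 9801/10000
3 3 9479/10000
4 4 583/625
5 5 9227/10000
s(3y) = (1/(9479/10000) − 1)/(3) = 521/28437 ≈ 1.8321%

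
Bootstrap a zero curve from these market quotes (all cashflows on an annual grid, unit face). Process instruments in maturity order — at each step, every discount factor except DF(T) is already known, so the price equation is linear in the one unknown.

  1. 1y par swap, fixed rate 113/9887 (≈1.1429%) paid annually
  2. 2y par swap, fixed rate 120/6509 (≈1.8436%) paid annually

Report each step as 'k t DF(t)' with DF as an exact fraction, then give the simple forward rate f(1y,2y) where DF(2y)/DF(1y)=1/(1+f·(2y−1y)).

1 1 9887/10000
2 2 241/250
f(1y,2y) = ((9887/10000)/(241/250) − 1)/(1) = 247/9640 ≈ 2.5622%

step 1 [1y] swap r/1=113/9887: DF=(1 − 113/9887·(0))/(1+113/9887) = 9887/10000 ≈ 0.988700
step 2 [2y] swap r/1=120/6509: DF=(1 − 120/6509·(0.988700))/(1+120/6509) = 241/250 ≈ 0.964000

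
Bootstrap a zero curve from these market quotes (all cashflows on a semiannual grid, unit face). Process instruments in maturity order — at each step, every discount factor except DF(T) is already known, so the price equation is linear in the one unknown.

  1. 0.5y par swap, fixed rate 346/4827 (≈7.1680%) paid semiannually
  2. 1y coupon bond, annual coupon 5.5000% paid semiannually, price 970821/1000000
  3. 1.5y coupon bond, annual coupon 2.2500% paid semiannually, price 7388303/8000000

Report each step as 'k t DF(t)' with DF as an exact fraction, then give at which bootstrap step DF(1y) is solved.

step 1 [0.5y] swap r/2=173/4827: DF=(1 − 173/4827·(0))/(1+173/4827) = 4827/5000 ≈ 0.965400
step 2 [1y] bond c/2=11/400: DF=(970821/1000000 − 11/400·(0.965400))/(1+11/400) = 919/1000 ≈ 0.919000
step 3 [1.5y] bond c/2=9/800: DF=(7388303/8000000 − 9/800·(0.965400+0.919000))/(1+9/800) = 8923/10000 ≈ 0.892300

1 1/2 4827/5000
2 1 919/1000
3 3/2 8923/10000
DF(1y) is solved at step 2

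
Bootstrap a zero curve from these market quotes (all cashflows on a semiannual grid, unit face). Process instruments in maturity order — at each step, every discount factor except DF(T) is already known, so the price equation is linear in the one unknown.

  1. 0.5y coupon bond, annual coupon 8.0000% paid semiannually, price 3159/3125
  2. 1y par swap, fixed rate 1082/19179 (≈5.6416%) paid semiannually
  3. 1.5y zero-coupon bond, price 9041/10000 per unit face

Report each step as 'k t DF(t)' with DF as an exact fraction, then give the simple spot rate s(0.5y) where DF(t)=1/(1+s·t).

step 1 [0.5y] bond c/2=1/25: DF=(3159/3125 − 1/25·(0))/(1+1/25) = 243/250 ≈ 0.972000
step 2 [1y] swap r/2=541/19179: DF=(1 − 541/19179·(0.972000))/(1+541/19179) = 9459/10000 ≈ 0.945900
step 3 [1.5y] zero: DF = P = 9041/10000 ≈ 0.904100

1 1/2 243/250
2 1 9459/10000
3 3/2 9041/10000
s(0.5y) = (1/(243/250) − 1)/(1/2) = 14/243 ≈ 5.7613%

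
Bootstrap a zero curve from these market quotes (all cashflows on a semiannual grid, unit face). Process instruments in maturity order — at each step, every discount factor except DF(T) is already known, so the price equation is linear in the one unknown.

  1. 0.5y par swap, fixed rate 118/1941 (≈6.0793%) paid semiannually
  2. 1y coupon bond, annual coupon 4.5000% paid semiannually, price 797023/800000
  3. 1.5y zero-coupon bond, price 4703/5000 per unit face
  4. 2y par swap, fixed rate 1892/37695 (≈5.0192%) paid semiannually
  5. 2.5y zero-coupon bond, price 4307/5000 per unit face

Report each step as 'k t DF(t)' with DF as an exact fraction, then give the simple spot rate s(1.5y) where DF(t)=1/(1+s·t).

step 1 [0.5y] swap r/2=59/1941: DF=(1 − 59/1941·(0))/(1+59/1941) = 1941/2000 ≈ 0.970500
step 2 [1y] bond c/2=9/400: DF=(797023/800000 − 9/400·(0.970500))/(1+9/400) = 953/1000 ≈ 0.953000
step 3 [1.5y] zero: DF = P = 4703/5000 ≈ 0.940600
step 4 [2y] swap r/2=946/37695: DF=(1 − 946/37695·(0.970500+0.953000+0.940600))/(1+946/37695) = 4527/5000 ≈ 0.905400
step 5 [2.5y] zero: DF = P = 4307/5000 ≈ 0.861400

1 1/2 1941/2000
2 1 953/1000
3 3/2 4703/5000
4 2 4527/5000
5 5/2 4307/5000
s(1.5y) = (1/(4703/5000) − 1)/(3/2) = 198/4703 ≈ 4.2101%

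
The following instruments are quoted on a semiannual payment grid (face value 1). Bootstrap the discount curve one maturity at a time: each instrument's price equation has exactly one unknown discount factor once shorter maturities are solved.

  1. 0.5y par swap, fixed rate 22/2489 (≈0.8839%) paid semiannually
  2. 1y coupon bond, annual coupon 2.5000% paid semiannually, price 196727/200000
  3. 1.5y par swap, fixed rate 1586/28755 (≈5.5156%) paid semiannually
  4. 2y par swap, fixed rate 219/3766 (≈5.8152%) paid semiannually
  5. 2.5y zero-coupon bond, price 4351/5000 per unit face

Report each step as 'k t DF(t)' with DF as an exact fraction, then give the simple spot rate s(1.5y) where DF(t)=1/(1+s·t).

1 1/2 2489/2500
2 1 1199/1250
3 3/2 9207/10000
4 2 1781/2000
5 5/2 4351/5000
s(1.5y) = (1/(9207/10000) − 1)/(3/2) = 1586/27621 ≈ 5.7420%

step 1 [0.5y] swap r/2=11/2489: DF=(1 − 11/2489·(0))/(1+11/2489) = 2489/2500 ≈ 0.995600
step 2 [1y] bond c/2=1/80: DF=(196727/200000 − 1/80·(0.995600))/(1+1/80) = 1199/1250 ≈ 0.959200
step 3 [1.5y] swap r/2=793/28755: DF=(1 − 793/28755·(0.995600+0.959200))/(1+793/28755) = 9207/10000 ≈ 0.920700
step 4 [2y] swap r/2=219/7532: DF=(1 − 219/7532·(0.995600+0.959200+0.920700))/(1+219/7532) = 1781/2000 ≈ 0.890500
step 5 [2.5y] zero: DF = P = 4351/5000 ≈ 0.870200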